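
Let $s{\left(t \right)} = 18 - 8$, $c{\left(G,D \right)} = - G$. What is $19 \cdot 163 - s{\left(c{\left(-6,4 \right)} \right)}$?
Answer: $3087$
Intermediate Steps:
$s{\left(t \right)} = 10$ ($s{\left(t \right)} = 18 - 8 = 10$)
$19 \cdot 163 - s{\left(c{\left(-6,4 \right)} \right)} = 19 \cdot 163 - 10 = 3097 - 10 = 3087$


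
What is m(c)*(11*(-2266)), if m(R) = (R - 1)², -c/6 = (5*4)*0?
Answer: -24926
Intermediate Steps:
c = 0 (c = -6*5*4*0 = -120*0 = -6*0 = 0)
m(R) = (-1 + R)²
m(c)*(11*(-2266)) = (-1 + 0)²*(11*(-2266)) = (-1)²*(-24926) = 1*(-24926) = -24926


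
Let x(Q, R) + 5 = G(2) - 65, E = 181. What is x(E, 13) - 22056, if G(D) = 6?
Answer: -22120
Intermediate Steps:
x(Q, R) = -64 (x(Q, R) = -5 + (6 - 65) = -5 - 59 = -64)
x(E, 13) - 22056 = -64 - 22056 = -22120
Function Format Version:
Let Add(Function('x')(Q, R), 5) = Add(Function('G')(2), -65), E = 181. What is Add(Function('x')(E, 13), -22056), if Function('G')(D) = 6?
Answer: -22120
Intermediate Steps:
Function('x')(Q, R) = -64 (Function('x')(Q, R) = Add(-5, Add(6, -65)) = Add(-5, -59) = -64)
Add(Function('x')(E, 13), -22056) = Add(-64, -22056) = -22120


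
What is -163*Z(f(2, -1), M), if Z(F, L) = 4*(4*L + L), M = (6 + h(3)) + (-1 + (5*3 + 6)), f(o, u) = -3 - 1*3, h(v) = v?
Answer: -94540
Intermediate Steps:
f(o, u) = -6 (f(o, u) = -3 - 3 = -6)
M = 29 (M = (6 + 3) + (-1 + (5*3 + 6)) = 9 + (-1 + (15 + 6)) = 9 + (-1 + 21) = 9 + 20 = 29)
Z(F, L) = 20*L (Z(F, L) = 4*(5*L) = 20*L)
-163*Z(f(2, -1), M) = -3260*29 = -163*580 = -94540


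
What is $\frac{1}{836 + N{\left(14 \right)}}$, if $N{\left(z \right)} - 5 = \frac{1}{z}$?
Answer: $\frac{14}{11775} \approx 0.001189$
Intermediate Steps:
$N{\left(z \right)} = 5 + \frac{1}{z}$
$\frac{1}{836 + N{\left(14 \right)}} = \frac{1}{836 + \left(5 + \frac{1}{14}\right)} = \frac{1}{836 + \frac{71}{14}} = \frac{1}{\frac{11775}{14}} = \frac{14}{11775}$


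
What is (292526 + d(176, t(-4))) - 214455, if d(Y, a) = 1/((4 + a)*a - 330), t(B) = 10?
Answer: 14833489/190 ≈ 78071.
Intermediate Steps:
d(Y, a) = 1/(-330 + a*(4 + a)) (d(Y, a) = 1/(a*(4 + a) - 330) = 1/(-330 + a*(4 + a)))
(292526 + d(176, t(-4))) - 214455 = (292526 + 1/(-330 + 10² + 4*10)) - 214455 = (292526 + 1/(-330 + 100 + 40)) - 214455 = (292526 + 1/(-190)) - 214455 = (292526 - 1/190) - 214455 = 55579939/190 - 214455 = 14833489/190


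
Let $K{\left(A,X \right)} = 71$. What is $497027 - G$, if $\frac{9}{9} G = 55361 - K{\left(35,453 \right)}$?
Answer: $441737$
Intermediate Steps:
$G = 55290$ ($G = 55361 - 71 = 55290$)
$497027 - G = 497027 - 55290 = 441737$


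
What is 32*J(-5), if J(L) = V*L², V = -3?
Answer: -2400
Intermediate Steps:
J(L) = -3*L²
32*J(-5) = 32*(-3*(-5)²) = 32*(-3*25) = 32*(-75) = -2400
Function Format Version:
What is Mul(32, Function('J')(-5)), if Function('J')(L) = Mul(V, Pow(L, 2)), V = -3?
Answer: -2400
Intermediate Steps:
Function('J')(L) = Mul(-3, Pow(L, 2))
Mul(32, Function('J')(-5)) = Mul(32, Mul(-3, Pow(-5, 2))) = Mul(32, Mul(-3, 25)) = Mul(32, -75) = -2400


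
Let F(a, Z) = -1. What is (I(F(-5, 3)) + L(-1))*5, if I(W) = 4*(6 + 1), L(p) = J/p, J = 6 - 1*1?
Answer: 115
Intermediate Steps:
J = 5 (J = 6 - 1 = 5)
L(p) = 5/p
I(W) = 28 (I(W) = 4*7 = 28)
(I(F(-5, 3)) + L(-1))*5 = (28 + 5/(-1))*5 = (28 + 5*(-1))*5 = (28 - 5)*5 = 23*5 = 115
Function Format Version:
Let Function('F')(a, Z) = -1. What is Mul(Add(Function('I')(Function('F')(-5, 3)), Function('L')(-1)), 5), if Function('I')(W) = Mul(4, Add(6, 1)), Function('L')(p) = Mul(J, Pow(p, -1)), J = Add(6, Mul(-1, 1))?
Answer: 115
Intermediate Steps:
J = 5 (J = Add(6, -1) = 5)
Function('L')(p) = Mul(5, Pow(p, -1))
Function('I')(W) = 28 (Function('I')(W) = Mul(4, 7) = 28)
Mul(Add(Function('I')(Function('F')(-5, 3)), Function('L')(-1)), 5) = Mul(Add(28, Mul(5, Pow(-1, -1))), 5) = Mul(Add(28, Mul(5, -1)), 5) = Mul(Add(28, -5), 5) = Mul(23, 5) = 115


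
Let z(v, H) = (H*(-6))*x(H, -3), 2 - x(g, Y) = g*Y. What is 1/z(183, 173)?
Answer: -1/540798 ≈ -1.8491e-6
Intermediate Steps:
x(g, Y) = 2 - Y*g (x(g, Y) = 2 - g*Y = 2 - Y*g)
z(v, H) = -6*H*(2 + 3*H) (z(v, H) = (H*(-6))*(2 - 1*(-3)*H) = (-6*H)*(2 + 3*H) = -6*H*(2 + 3*H))
1/z(183, 173) = 1/(-6*173*(2 + 3*173)) = 1/(-6*173*(2 + 519)) = 1/(-6*173*521) = 1/(-540798) = -1/540798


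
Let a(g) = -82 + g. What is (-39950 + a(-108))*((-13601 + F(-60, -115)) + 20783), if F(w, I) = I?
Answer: -283669380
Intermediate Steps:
(-39950 + a(-108))*((-13601 + F(-60, -115)) + 20783) = (-39950 + (-82 - 108))*((-13601 - 115) + 20783) = (-39950 - 190)*(-13716 + 20783) = -40140*7067 = -283669380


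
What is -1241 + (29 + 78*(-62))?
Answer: -6048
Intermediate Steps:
-1241 + (29 + 78*(-62)) = -1241 + (29 - 4836) = -1241 - 4807 = -6048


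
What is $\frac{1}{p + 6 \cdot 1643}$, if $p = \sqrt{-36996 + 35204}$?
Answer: $\frac{4929}{48590978} - \frac{4 i \sqrt{7}}{24295489} \approx 0.00010144 - 4.356 \cdot 10^{-7} i$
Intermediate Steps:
$p = 16 i \sqrt{7}$ ($p = \sqrt{-1792} = 16 i \sqrt{7} \approx 42.332 i$)
$\frac{1}{p + 6 \cdot 1643} = \frac{1}{16 i \sqrt{7} + 6 \cdot 1643} = \frac{1}{16 i \sqrt{7} + 9858} = \frac{1}{9858 + 16 i \sqrt{7}}$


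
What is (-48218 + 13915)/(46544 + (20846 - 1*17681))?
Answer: -34303/49709 ≈ -0.69008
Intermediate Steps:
(-48218 + 13915)/(46544 + (20846 - 1*17681)) = -34303/(46544 + (20846 - 17681)) = -34303/(46544 + 3165) = -34303/49709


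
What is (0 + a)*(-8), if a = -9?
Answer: 72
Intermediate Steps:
(0 + a)*(-8) = (0 - 9)*(-8) = -9*(-8) = 72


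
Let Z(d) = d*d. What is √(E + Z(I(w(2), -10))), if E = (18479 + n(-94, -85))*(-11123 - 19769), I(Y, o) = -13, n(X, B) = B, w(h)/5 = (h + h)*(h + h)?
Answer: I*√568227279 ≈ 23838.0*I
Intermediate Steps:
w(h) = 20*h² (w(h) = 5*((h + h)*(h + h)) = 5*((2*h)*(2*h)) = 5*(4*h²) = 20*h²)
Z(d) = d²
E = -568227448 (E = (18479 - 85)*(-11123 - 19769) = 18394*(-30892) = -568227448)
√(E + Z(I(w(2), -10))) = √(-568227448 + (-13)²) = √(-568227448 + 169) = √(-568227279) = I*√568227279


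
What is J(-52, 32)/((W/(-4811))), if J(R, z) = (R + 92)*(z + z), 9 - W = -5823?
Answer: -1539520/729 ≈ -2111.8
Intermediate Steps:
W = 5832 (W = 9 - 1*(-5823) = 9 + 5823 = 5832)
J(R, z) = 2*z*(92 + R) (J(R, z) = (92 + R)*(2*z) = 2*z*(92 + R))
J(-52, 32)/((W/(-4811))) = (2*32*(92 - 52))/((5832/(-4811))) = (2*32*40)/((5832*(-1/4811))) = 2560/(-5832/4811) = 2560*(-4811/5832) = -1539520/729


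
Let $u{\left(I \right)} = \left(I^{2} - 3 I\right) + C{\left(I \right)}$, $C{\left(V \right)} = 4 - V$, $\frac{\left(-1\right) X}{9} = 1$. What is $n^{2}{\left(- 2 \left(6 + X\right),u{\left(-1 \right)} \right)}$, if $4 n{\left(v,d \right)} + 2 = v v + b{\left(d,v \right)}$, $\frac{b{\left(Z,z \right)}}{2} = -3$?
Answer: $49$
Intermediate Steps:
$X = -9$ ($X = \left(-9\right) 1 = -9$)
$b{\left(Z,z \right)} = -6$ ($b{\left(Z,z \right)} = 2 \left(-3\right) = -6$)
$u{\left(I \right)} = 4 + I^{2} - 4 I$ ($u{\left(I \right)} = \left(I^{2} - 3 I\right) - \left(-4 + I\right) = 4 + I^{2} - 4 I$)
$n{\left(v,d \right)} = -2 + \frac{v^{2}}{4}$ ($n{\left(v,d \right)} = - \frac{1}{2} + \frac{v v - 6}{4} = - \frac{1}{2} + \frac{v^{2} - 6}{4} = - \frac{1}{2} + \frac{-6 + v^{2}}{4} = - \frac{1}{2} + \left(- \frac{3}{2} + \frac{v^{2}}{4}\right) = -2 + \frac{v^{2}}{4}$)
$n^{2}{\left(- 2 \left(6 + X\right),u{\left(-1 \right)} \right)} = \left(-2 + \frac{\left(- 2 \left(6 - 9\right)\right)^{2}}{4}\right)^{2} = \left(-2 + \frac{\left(\left(-2\right) \left(-3\right)\right)^{2}}{4}\right)^{2} = \left(-2 + \frac{6^{2}}{4}\right)^{2} = \left(-2 + \frac{1}{4} \cdot 36\right)^{2} = \left(-2 + 9\right)^{2} = 7^{2} = 49$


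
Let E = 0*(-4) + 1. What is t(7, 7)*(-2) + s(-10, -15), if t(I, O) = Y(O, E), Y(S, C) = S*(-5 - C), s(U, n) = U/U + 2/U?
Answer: 424/5 ≈ 84.800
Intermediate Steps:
s(U, n) = 1 + 2/U
E = 1 (E = 0 + 1 = 1)
t(I, O) = -6*O (t(I, O) = -O*(5 + 1) = -1*O*6 = -6*O)
t(7, 7)*(-2) + s(-10, -15) = -6*7*(-2) + (2 - 10)/(-10) = -42*(-2) - 1/10*(-8) = 84 + 4/5 = 424/5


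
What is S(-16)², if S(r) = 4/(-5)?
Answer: 16/25 ≈ 0.64000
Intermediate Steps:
S(r) = -⅘ (S(r) = 4*(-⅕) = -⅘)
S(-16)² = (-⅘)² = 16/25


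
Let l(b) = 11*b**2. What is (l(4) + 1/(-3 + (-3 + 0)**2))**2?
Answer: 1117249/36 ≈ 31035.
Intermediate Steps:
(l(4) + 1/(-3 + (-3 + 0)**2))**2 = (11*4**2 + 1/(-3 + (-3 + 0)**2))**2 = (11*16 + 1/(-3 + (-3)**2))**2 = (176 + 1/(-3 + 9))**2 = (176 + 1/6)**2 = (1057/6)**2 = 1117249/36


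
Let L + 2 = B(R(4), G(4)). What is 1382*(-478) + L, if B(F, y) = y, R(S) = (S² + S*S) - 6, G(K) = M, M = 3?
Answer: -660595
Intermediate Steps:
G(K) = 3
R(S) = -6 + 2*S² (R(S) = (S² + S²) - 6 = 2*S² - 6 = -6 + 2*S²)
L = 1 (L = -2 + 3 = 1)
1382*(-478) + L = 1382*(-478) + 1 = -660596 + 1 = -660595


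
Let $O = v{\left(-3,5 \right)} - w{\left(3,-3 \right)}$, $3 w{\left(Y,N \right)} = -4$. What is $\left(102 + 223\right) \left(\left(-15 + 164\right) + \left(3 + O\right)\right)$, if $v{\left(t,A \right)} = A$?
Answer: $\frac{154375}{3} \approx 51458.0$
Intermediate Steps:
$w{\left(Y,N \right)} = - \frac{4}{3}$ ($w{\left(Y,N \right)} = \frac{1}{3} \left(-4\right) = - \frac{4}{3}$)
$O = \frac{19}{3}$ ($O = 5 - - \frac{4}{3} = 5 + \frac{4}{3} = \frac{19}{3} \approx 6.3333$)
$\left(102 + 223\right) \left(\left(-15 + 164\right) + \left(3 + O\right)\right) = \left(102 + 223\right) \left(\left(-15 + 164\right) + \left(3 + \frac{19}{3}\right)\right) = 325 \left(149 + \frac{28}{3}\right) = 325 \cdot \frac{475}{3} = \frac{154375}{3}$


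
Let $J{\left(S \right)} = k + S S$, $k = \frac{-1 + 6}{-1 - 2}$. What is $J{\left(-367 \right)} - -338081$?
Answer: $\frac{1418305}{3} \approx 4.7277 \cdot 10^{5}$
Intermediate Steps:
$k = - \frac{5}{3}$ ($k = \frac{5}{-3} = 5 \left(- \frac{1}{3}\right) = - \frac{5}{3} \approx -1.6667$)
$J{\left(S \right)} = - \frac{5}{3} + S^{2}$ ($J{\left(S \right)} = - \frac{5}{3} + S S = - \frac{5}{3} + S^{2}$)
$J{\left(-367 \right)} - -338081 = \left(- \frac{5}{3} + \left(-367\right)^{2}\right) - -338081 = \left(- \frac{5}{3} + 134689\right) + 338081 = \frac{404062}{3} + 338081 = \frac{1418305}{3}$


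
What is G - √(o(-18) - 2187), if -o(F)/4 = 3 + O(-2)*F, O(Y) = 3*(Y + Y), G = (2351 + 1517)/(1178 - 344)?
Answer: 1934/417 - I*√3063 ≈ 4.6379 - 55.344*I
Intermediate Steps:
G = 1934/417 (G = 3868/834 = 3868*(1/834) = 1934/417 ≈ 4.6379)
O(Y) = 6*Y (O(Y) = 3*(2*Y) = 6*Y)
o(F) = -12 + 48*F (o(F) = -4*(3 + (6*(-2))*F) = -4*(3 - 12*F) = -12 + 48*F)
G - √(o(-18) - 2187) = 1934/417 - √((-12 + 48*(-18)) - 2187) = 1934/417 - √((-12 - 864) - 2187) = 1934/417 - √(-876 - 2187) = 1934/417 - √(-3063) = 1934/417 - I*√3063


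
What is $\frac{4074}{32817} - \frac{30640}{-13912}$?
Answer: $\frac{44257932}{19022921} \approx 2.3266$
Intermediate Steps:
$\frac{4074}{32817} - \frac{30640}{-13912} = 4074 \cdot \frac{1}{32817} - - \frac{3830}{1739} = \frac{1358}{10939} + \frac{3830}{1739} = \frac{44257932}{19022921}$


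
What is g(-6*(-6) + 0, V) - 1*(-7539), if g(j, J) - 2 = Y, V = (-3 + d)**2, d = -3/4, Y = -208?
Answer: 7333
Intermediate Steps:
d = -3/4 (d = -3*1/4 = -3/4 ≈ -0.75000)
V = 225/16 (V = (-3 - 3/4)**2 = (-15/4)**2 = 225/16 ≈ 14.063)
g(j, J) = -206 (g(j, J) = 2 - 208 = -206)
g(-6*(-6) + 0, V) - 1*(-7539) = -206 - 1*(-7539) = -206 + 7539 = 7333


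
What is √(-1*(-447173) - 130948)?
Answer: 5*√12649 ≈ 562.34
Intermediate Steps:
√(-1*(-447173) - 130948) = √(447173 - 130948) = √316225 = 5*√12649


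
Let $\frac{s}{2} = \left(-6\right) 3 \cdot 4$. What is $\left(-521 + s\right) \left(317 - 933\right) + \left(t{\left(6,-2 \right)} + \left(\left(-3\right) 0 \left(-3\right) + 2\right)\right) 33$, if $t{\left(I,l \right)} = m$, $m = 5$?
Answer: $409871$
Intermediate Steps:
$t{\left(I,l \right)} = 5$
$s = -144$ ($s = 2 \left(-6\right) 3 \cdot 4 = 2 \left(\left(-18\right) 4\right) = 2 \left(-72\right) = -144$)
$\left(-521 + s\right) \left(317 - 933\right) + \left(t{\left(6,-2 \right)} + \left(\left(-3\right) 0 \left(-3\right) + 2\right)\right) 33 = \left(-521 - 144\right) \left(317 - 933\right) + \left(5 + \left(\left(-3\right) 0 \left(-3\right) + 2\right)\right) 33 = \left(-665\right) \left(-616\right) + \left(5 + \left(0 \left(-3\right) + 2\right)\right) 33 = 409640 + \left(5 + \left(0 + 2\right)\right) 33 = 409640 + \left(5 + 2\right) 33 = 409640 + 7 \cdot 33 = 409640 + 231 = 409871$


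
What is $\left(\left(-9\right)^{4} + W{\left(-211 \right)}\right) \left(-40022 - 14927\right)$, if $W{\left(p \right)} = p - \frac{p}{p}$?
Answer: $-348871201$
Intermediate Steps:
$W{\left(p \right)} = -1 + p$ ($W{\left(p \right)} = p - 1 = -1 + p$)
$\left(\left(-9\right)^{4} + W{\left(-211 \right)}\right) \left(-40022 - 14927\right) = \left(\left(-9\right)^{4} - 212\right) \left(-40022 - 14927\right) = \left(6561 - 212\right) \left(-54949\right) = 6349 \left(-54949\right) = -348871201$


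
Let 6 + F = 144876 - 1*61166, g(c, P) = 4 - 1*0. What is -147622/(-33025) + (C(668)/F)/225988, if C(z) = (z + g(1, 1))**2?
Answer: 1780897552058/398408282975 ≈ 4.4700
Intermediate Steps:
g(c, P) = 4 (g(c, P) = 4 + 0 = 4)
F = 83704 (F = -6 + (144876 - 1*61166) = -6 + (144876 - 61166) = -6 + 83710 = 83704)
C(z) = (4 + z)**2 (C(z) = (z + 4)**2 = (4 + z)**2)
-147622/(-33025) + (C(668)/F)/225988 = -147622/(-33025) + ((4 + 668)**2/83704)/225988 = -147622*(-1/33025) + (672**2*(1/83704))*(1/225988) = 147622/33025 + (451584*(1/83704))*(1/225988) = 147622/33025 + (56448/10463)*(1/225988) = 147622/33025 + 288/12063839 = 1780897552058/398408282975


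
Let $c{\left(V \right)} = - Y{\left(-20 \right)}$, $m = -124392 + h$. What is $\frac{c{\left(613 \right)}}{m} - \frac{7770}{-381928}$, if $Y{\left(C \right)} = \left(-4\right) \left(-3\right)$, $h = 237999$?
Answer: $\frac{146357209}{7231615716} \approx 0.020239$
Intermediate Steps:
$Y{\left(C \right)} = 12$
$m = 113607$ ($m = -124392 + 237999 = 113607$)
$c{\left(V \right)} = -12$ ($c{\left(V \right)} = \left(-1\right) 12 = -12$)
$\frac{c{\left(613 \right)}}{m} - \frac{7770}{-381928} = - \frac{12}{113607} - \frac{7770}{-381928} = \left(-12\right) \frac{1}{113607} - - \frac{3885}{190964} = - \frac{4}{37869} + \frac{3885}{190964} = \frac{146357209}{7231615716}$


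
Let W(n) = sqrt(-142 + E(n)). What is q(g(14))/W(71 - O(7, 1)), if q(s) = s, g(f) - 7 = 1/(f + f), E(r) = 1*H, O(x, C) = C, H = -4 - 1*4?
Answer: -197*I*sqrt(6)/840 ≈ -0.57446*I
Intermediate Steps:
H = -8 (H = -4 - 4 = -8)
E(r) = -8 (E(r) = 1*(-8) = -8)
g(f) = 7 + 1/(2*f) (g(f) = 7 + 1/(f + f) = 7 + 1/(2*f))
W(n) = 5*I*sqrt(6) (W(n) = sqrt(-142 - 8) = sqrt(-150) = 5*I*sqrt(6))
q(g(14))/W(71 - O(7, 1)) = (7 + (1/2)/14)/((5*I*sqrt(6))) = (7 + (1/2)*(1/14))*(-I*sqrt(6)/30) = (7 + 1/28)*(-I*sqrt(6)/30) = 197*(-I*sqrt(6)/30)/28 = -197*I*sqrt(6)/840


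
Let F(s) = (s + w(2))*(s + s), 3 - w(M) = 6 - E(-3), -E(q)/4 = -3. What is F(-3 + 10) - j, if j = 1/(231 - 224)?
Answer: 1567/7 ≈ 223.86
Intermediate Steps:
E(q) = 12 (E(q) = -4*(-3) = 12)
w(M) = 9 (w(M) = 3 - (6 - 1*12) = 3 - (6 - 12) = 3 - 1*(-6) = 3 + 6 = 9)
F(s) = 2*s*(9 + s) (F(s) = (s + 9)*(s + s) = (9 + s)*(2*s) = 2*s*(9 + s))
j = ⅐ (j = 1/7 = ⅐ ≈ 0.14286)
F(-3 + 10) - j = 2*(-3 + 10)*(9 + (-3 + 10)) - 1*⅐ = 2*7*(9 + 7) - ⅐ = 2*7*16 - ⅐ = 224 - ⅐ = 1567/7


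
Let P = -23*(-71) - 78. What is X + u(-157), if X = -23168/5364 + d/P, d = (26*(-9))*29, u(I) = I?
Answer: -345491621/2085255 ≈ -165.68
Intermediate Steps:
d = -6786 (d = -234*29 = -6786)
P = 1555 (P = 1633 - 78 = 1555)
X = -18106586/2085255 (X = -23168/5364 - 6786/1555 = -23168*1/5364 - 6786*1/1555 = -5792/1341 - 6786/1555 = -18106586/2085255 ≈ -8.6832)
X + u(-157) = -18106586/2085255 - 157 = -345491621/2085255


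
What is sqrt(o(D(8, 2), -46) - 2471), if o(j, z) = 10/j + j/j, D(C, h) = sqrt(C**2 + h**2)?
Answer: sqrt(-713830 + 85*sqrt(17))/17 ≈ 49.687*I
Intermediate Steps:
o(j, z) = 1 + 10/j (o(j, z) = 10/j + 1 = 1 + 10/j)
sqrt(o(D(8, 2), -46) - 2471) = sqrt((10 + sqrt(8**2 + 2**2))/(sqrt(8**2 + 2**2)) - 2471) = sqrt((10 + sqrt(64 + 4))/(sqrt(64 + 4)) - 2471) = sqrt((10 + sqrt(68))/(sqrt(68)) - 2471) = sqrt((10 + 2*sqrt(17))/((2*sqrt(17))) - 2471) = sqrt((sqrt(17)/34)*(10 + 2*sqrt(17)) - 2471) = sqrt(sqrt(17)*(10 + 2*sqrt(17))/34 - 2471) = sqrt(-2471 + sqrt(17)*(10 + 2*sqrt(17))/34)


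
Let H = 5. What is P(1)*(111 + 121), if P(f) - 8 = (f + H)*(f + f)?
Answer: 4640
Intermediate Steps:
P(f) = 8 + 2*f*(5 + f) (P(f) = 8 + (f + 5)*(f + f) = 8 + (5 + f)*(2*f) = 8 + 2*f*(5 + f))
P(1)*(111 + 121) = (8 + 2*1² + 10*1)*(111 + 121) = (8 + 2*1 + 10)*232 = (8 + 2 + 10)*232 = 20*232 = 4640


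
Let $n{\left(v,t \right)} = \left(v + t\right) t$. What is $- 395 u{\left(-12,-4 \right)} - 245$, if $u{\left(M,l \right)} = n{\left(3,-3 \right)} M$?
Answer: $-245$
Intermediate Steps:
$n{\left(v,t \right)} = t \left(t + v\right)$ ($n{\left(v,t \right)} = \left(t + v\right) t = t \left(t + v\right)$)
$u{\left(M,l \right)} = 0$ ($u{\left(M,l \right)} = - 3 \left(-3 + 3\right) M = \left(-3\right) 0 M = 0 M = 0$)
$- 395 u{\left(-12,-4 \right)} - 245 = \left(-395\right) 0 - 245 = 0 - 245 = -245$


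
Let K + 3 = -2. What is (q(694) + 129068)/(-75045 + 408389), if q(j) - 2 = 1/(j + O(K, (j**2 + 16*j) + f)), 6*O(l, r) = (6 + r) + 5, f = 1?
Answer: 32068474063/82821983552 ≈ 0.38720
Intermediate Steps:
K = -5 (K = -3 - 2 = -5)
O(l, r) = 11/6 + r/6 (O(l, r) = ((6 + r) + 5)/6 = (11 + r)/6 = 11/6 + r/6)
q(j) = 2 + 1/(2 + j**2/6 + 11*j/3) (q(j) = 2 + 1/(j + (11/6 + ((j**2 + 16*j) + 1)/6)) = 2 + 1/(j + (11/6 + (1 + j**2 + 16*j)/6)) = 2 + 1/(j + (11/6 + (1/6 + j**2/6 + 8*j/3))) = 2 + 1/(j + (2 + j**2/6 + 8*j/3)) = 2 + 1/(2 + j**2/6 + 11*j/3))
(q(694) + 129068)/(-75045 + 408389) = (2*(15 + 694**2 + 22*694)/(12 + 694**2 + 22*694) + 129068)/(-75045 + 408389) = (2*(15 + 481636 + 15268)/(12 + 481636 + 15268) + 129068)/333344 = (2*496919/496916 + 129068)*(1/333344) = (2*(1/496916)*496919 + 129068)*(1/333344) = (496919/248458 + 129068)*(1/333344) = (32068474063/248458)*(1/333344) = 32068474063/82821983552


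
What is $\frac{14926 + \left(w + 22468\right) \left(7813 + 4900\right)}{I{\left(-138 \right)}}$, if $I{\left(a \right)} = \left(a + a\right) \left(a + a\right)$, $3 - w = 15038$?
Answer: $\frac{94510655}{76176} \approx 1240.7$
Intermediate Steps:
$w = -15035$ ($w = 3 - 15038 = -15035$)
$I{\left(a \right)} = 4 a^{2}$ ($I{\left(a \right)} = 2 a 2 a = 4 a^{2}$)
$\frac{14926 + \left(w + 22468\right) \left(7813 + 4900\right)}{I{\left(-138 \right)}} = \frac{14926 + \left(-15035 + 22468\right) \left(7813 + 4900\right)}{4 \left(-138\right)^{2}} = \frac{14926 + 7433 \cdot 12713}{4 \cdot 19044} = \frac{14926 + 94495729}{76176} = 94510655 \cdot \frac{1}{76176} = \frac{94510655}{76176}$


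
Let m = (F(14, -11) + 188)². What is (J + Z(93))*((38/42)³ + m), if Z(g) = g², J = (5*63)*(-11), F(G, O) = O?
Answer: 55707787776/343 ≈ 1.6241e+8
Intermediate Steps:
J = -3465 (J = 315*(-11) = -3465)
m = 31329 (m = (-11 + 188)² = 177² = 31329)
(J + Z(93))*((38/42)³ + m) = (-3465 + 93²)*((38/42)³ + 31329) = (-3465 + 8649)*((38*(1/42))³ + 31329) = 5184*((19/21)³ + 31329) = 5184*(6859/9261 + 31329) = 5184*(290144728/9261) = 55707787776/343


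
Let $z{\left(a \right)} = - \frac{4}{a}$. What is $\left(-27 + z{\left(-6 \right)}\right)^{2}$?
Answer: $\frac{6241}{9} \approx 693.44$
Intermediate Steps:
$\left(-27 + z{\left(-6 \right)}\right)^{2} = \left(-27 - \frac{4}{-6}\right)^{2} = \left(-27 - - \frac{2}{3}\right)^{2} = \left(-27 + \frac{2}{3}\right)^{2} = \left(- \frac{79}{3}\right)^{2} = \frac{6241}{9}$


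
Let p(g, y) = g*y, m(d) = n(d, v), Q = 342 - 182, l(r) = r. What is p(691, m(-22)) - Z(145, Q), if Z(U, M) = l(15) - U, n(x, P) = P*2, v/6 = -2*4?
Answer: -66206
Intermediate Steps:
v = -48 (v = 6*(-2*4) = 6*(-8) = -48)
Q = 160
n(x, P) = 2*P
Z(U, M) = 15 - U
m(d) = -96 (m(d) = 2*(-48) = -96)
p(691, m(-22)) - Z(145, Q) = 691*(-96) - (15 - 1*145) = -66336 - (15 - 145) = -66336 - 1*(-130) = -66336 + 130 = -66206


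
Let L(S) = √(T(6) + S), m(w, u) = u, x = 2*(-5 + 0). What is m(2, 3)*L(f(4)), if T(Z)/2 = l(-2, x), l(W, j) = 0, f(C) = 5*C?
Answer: 6*√5 ≈ 13.416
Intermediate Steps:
x = -10 (x = 2*(-5) = -10)
T(Z) = 0 (T(Z) = 2*0 = 0)
L(S) = √S (L(S) = √(0 + S) = √S)
m(2, 3)*L(f(4)) = 3*√(5*4) = 3*√20 = 3*(2*√5) = 6*√5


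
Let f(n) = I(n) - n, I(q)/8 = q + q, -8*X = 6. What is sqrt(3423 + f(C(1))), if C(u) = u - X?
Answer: 3*sqrt(1533)/2 ≈ 58.730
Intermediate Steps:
X = -3/4 (X = -1/8*6 = -3/4 ≈ -0.75000)
I(q) = 16*q (I(q) = 8*(q + q) = 8*(2*q) = 16*q)
C(u) = 3/4 + u (C(u) = u - 1*(-3/4) = u + 3/4 = 3/4 + u)
f(n) = 15*n (f(n) = 16*n - n = 15*n)
sqrt(3423 + f(C(1))) = sqrt(3423 + 15*(3/4 + 1)) = sqrt(3423 + 15*(7/4)) = sqrt(3423 + 105/4) = sqrt(13797/4) = 3*sqrt(1533)/2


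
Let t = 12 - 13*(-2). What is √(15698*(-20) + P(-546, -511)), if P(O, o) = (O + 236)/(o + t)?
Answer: I*√70241810210/473 ≈ 560.32*I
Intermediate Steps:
t = 38 (t = 12 + 26 = 38)
P(O, o) = (236 + O)/(38 + o) (P(O, o) = (O + 236)/(o + 38) = (236 + O)/(38 + o))
√(15698*(-20) + P(-546, -511)) = √(15698*(-20) + (236 - 546)/(38 - 511)) = √(-313960 - 310/(-473)) = √(-313960 - 1/473*(-310)) = √(-313960 + 310/473) = √(-148502770/473) = I*√70241810210/473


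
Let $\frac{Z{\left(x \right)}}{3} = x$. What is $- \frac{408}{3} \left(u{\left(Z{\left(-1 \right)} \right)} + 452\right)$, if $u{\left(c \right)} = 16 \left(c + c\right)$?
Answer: $-48416$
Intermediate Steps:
$Z{\left(x \right)} = 3 x$
$u{\left(c \right)} = 32 c$ ($u{\left(c \right)} = 16 \cdot 2 c = 32 c$)
$- \frac{408}{3} \left(u{\left(Z{\left(-1 \right)} \right)} + 452\right) = - \frac{408}{3} \left(32 \cdot 3 \left(-1\right) + 452\right) = \left(-408\right) \frac{1}{3} \left(32 \left(-3\right) + 452\right) = - 136 \left(-96 + 452\right) = \left(-136\right) 356 = -48416$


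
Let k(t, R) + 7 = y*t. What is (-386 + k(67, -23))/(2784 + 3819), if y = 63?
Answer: 1276/2201 ≈ 0.57974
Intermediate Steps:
k(t, R) = -7 + 63*t
(-386 + k(67, -23))/(2784 + 3819) = (-386 + (-7 + 63*67))/(2784 + 3819) = (-386 + (-7 + 4221))/6603 = (-386 + 4214)*(1/6603) = 3828*(1/6603) = 1276/2201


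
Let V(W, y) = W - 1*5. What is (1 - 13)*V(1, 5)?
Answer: 48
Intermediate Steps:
V(W, y) = -5 + W (V(W, y) = W - 5 = -5 + W)
(1 - 13)*V(1, 5) = (1 - 13)*(-5 + 1) = -12*(-4) = 48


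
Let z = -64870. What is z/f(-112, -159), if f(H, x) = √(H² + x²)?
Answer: -12974*√1513/1513 ≈ -333.54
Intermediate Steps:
z/f(-112, -159) = -64870/√((-112)² + (-159)²) = -64870/√(12544 + 25281) = -64870*√1513/7565 = -12974*√1513/1513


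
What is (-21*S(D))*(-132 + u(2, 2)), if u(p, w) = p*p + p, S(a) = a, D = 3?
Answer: 7938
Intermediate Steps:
u(p, w) = p + p² (u(p, w) = p² + p = p + p²)
(-21*S(D))*(-132 + u(2, 2)) = (-21*3)*(-132 + 2*(1 + 2)) = -63*(-132 + 2*3) = -63*(-132 + 6) = -63*(-126) = 7938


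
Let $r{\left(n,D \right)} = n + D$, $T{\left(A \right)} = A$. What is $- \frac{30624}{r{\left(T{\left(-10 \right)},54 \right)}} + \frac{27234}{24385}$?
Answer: $- \frac{16944726}{24385} \approx -694.88$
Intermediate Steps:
$r{\left(n,D \right)} = D + n$
$- \frac{30624}{r{\left(T{\left(-10 \right)},54 \right)}} + \frac{27234}{24385} = - \frac{30624}{54 - 10} + \frac{27234}{24385} = - \frac{30624}{44} + 27234 \cdot \frac{1}{24385} = \left(-30624\right) \frac{1}{44} + \frac{27234}{24385} = -696 + \frac{27234}{24385} = - \frac{16944726}{24385}$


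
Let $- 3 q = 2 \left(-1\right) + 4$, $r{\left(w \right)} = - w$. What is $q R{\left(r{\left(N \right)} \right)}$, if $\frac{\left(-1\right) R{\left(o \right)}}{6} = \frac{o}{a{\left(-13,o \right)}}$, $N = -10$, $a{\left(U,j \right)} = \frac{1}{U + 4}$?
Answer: $-360$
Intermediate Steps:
$a{\left(U,j \right)} = \frac{1}{4 + U}$
$R{\left(o \right)} = 54 o$ ($R{\left(o \right)} = - 6 \frac{o}{\frac{1}{4 - 13}} = - 6 \frac{o}{\frac{1}{-9}} = - 6 \frac{o}{- \frac{1}{9}} = - 6 o \left(-9\right) = - 6 \left(- 9 o\right) = 54 o$)
$q = - \frac{2}{3}$ ($q = - \frac{2 \left(-1\right) + 4}{3} = - \frac{-2 + 4}{3} = \left(- \frac{1}{3}\right) 2 = - \frac{2}{3} \approx -0.66667$)
$q R{\left(r{\left(N \right)} \right)} = - \frac{2 \cdot 54 \left(\left(-1\right) \left(-10\right)\right)}{3} = - \frac{2 \cdot 54 \cdot 10}{3} = \left(- \frac{2}{3}\right) 540 = -360$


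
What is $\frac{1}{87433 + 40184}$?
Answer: $\frac{1}{127617} \approx 7.8359 \cdot 10^{-6}$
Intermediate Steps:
$\frac{1}{87433 + 40184} = \frac{1}{127617}$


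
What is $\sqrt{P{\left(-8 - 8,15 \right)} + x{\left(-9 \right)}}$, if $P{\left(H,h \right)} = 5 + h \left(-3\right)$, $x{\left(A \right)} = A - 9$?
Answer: $i \sqrt{58} \approx 7.6158 i$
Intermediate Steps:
$x{\left(A \right)} = -9 + A$
$P{\left(H,h \right)} = 5 - 3 h$
$\sqrt{P{\left(-8 - 8,15 \right)} + x{\left(-9 \right)}} = \sqrt{\left(5 - 45\right) - 18} = \sqrt{-40 - 18} = \sqrt{-58} = i \sqrt{58}$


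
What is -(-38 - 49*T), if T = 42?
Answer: 2096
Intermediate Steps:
-(-38 - 49*T) = -(-38 - 49*42) = -(-38 - 2058) = -1*(-2096) = 2096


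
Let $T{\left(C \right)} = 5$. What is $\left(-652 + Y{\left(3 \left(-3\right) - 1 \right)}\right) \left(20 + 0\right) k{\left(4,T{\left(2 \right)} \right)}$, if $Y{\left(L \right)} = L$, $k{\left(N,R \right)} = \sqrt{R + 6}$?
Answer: $- 13240 \sqrt{11} \approx -43912.0$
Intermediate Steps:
$k{\left(N,R \right)} = \sqrt{6 + R}$
$\left(-652 + Y{\left(3 \left(-3\right) - 1 \right)}\right) \left(20 + 0\right) k{\left(4,T{\left(2 \right)} \right)} = \left(-652 + \left(3 \left(-3\right) - 1\right)\right) \left(20 + 0\right) \sqrt{6 + 5} = \left(-652 - 10\right) 20 \sqrt{11} = - 662 \cdot 20 \sqrt{11} = - 13240 \sqrt{11}$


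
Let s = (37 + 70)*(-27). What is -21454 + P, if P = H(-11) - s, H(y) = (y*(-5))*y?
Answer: -19170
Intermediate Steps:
H(y) = -5*y**2 (H(y) = (-5*y)*y = -5*y**2)
s = -2889 (s = 107*(-27) = -2889)
P = 2284 (P = -5*(-11)**2 - 1*(-2889) = -5*121 + 2889 = -605 + 2889 = 2284)
-21454 + P = -21454 + 2284 = -19170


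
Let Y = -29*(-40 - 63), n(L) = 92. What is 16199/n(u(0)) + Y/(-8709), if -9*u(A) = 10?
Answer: 140802287/801228 ≈ 175.73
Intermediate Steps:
u(A) = -10/9 (u(A) = -1/9*10 = -10/9)
Y = 2987 (Y = -29*(-103) = 2987)
16199/n(u(0)) + Y/(-8709) = 16199/92 + 2987/(-8709) = 16199*(1/92) + 2987*(-1/8709) = 16199/92 - 2987/8709 = 140802287/801228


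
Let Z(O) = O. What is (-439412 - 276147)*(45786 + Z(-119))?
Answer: -32677432853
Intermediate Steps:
(-439412 - 276147)*(45786 + Z(-119)) = (-439412 - 276147)*(45786 - 119) = -715559*45667 = -32677432853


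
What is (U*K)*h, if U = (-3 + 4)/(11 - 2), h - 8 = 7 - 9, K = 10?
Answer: 20/3 ≈ 6.6667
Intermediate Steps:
h = 6 (h = 8 + (7 - 9) = 8 - 2 = 6)
U = 1/9 ≈ 0.11111
(U*K)*h = ((1/9)*10)*6 = (10/9)*6 = 20/3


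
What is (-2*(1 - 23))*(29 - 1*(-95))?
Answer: 5456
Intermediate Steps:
(-2*(1 - 23))*(29 - 1*(-95)) = (-2*(-22))*(29 + 95) = 44*124 = 5456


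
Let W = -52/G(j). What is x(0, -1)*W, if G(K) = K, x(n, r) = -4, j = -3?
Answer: -208/3 ≈ -69.333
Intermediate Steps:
W = 52/3 (W = -52/(-3) = -52*(-1/3) = 52/3 ≈ 17.333)
x(0, -1)*W = -4*52/3 = -208/3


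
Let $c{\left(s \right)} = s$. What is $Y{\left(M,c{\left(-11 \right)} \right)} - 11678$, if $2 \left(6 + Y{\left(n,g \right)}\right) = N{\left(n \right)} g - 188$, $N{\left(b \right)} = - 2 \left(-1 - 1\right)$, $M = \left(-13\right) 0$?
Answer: $-11800$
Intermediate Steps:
$M = 0$
$N{\left(b \right)} = 4$ ($N{\left(b \right)} = \left(-2\right) \left(-2\right) = 4$)
$Y{\left(n,g \right)} = -100 + 2 g$ ($Y{\left(n,g \right)} = -6 + \frac{4 g - 188}{2} = -6 + \frac{-188 + 4 g}{2} = -6 + \left(-94 + 2 g\right) = -100 + 2 g$)
$Y{\left(M,c{\left(-11 \right)} \right)} - 11678 = \left(-100 + 2 \left(-11\right)\right) - 11678 = \left(-100 - 22\right) - 11678 = -122 - 11678 = -11800$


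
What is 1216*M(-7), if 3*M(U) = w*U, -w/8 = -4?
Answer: -272384/3 ≈ -90795.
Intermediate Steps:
w = 32 (w = -8*(-4) = 32)
M(U) = 32*U/3 (M(U) = (32*U)/3 = 32*U/3)
1216*M(-7) = 1216*((32/3)*(-7)) = 1216*(-224/3) = -272384/3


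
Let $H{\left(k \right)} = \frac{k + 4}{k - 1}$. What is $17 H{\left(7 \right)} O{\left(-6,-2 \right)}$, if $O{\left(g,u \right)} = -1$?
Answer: $- \frac{187}{6} \approx -31.167$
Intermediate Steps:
$H{\left(k \right)} = \frac{4 + k}{-1 + k}$
$17 H{\left(7 \right)} O{\left(-6,-2 \right)} = 17 \frac{4 + 7}{-1 + 7} \left(-1\right) = 17 \cdot \frac{1}{6} \cdot 11 \left(-1\right) = 17 \cdot \frac{11}{6} \left(-1\right) = \frac{187}{6} \left(-1\right) = - \frac{187}{6}$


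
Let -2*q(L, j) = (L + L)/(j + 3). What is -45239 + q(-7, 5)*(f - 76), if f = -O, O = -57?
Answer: -362045/8 ≈ -45256.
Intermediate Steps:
q(L, j) = -L/(3 + j) (q(L, j) = -(L + L)/(2*(j + 3)) = -2*L/(2*(3 + j)) = -L/(3 + j))
f = 57 (f = -1*(-57) = 57)
-45239 + q(-7, 5)*(f - 76) = -45239 + (-1*(-7)/(3 + 5))*(57 - 76) = -45239 - 1*(-7)/8*(-19) = -45239 - 1*(-7)*1/8*(-19) = -45239 + (7/8)*(-19) = -45239 - 133/8 = -362045/8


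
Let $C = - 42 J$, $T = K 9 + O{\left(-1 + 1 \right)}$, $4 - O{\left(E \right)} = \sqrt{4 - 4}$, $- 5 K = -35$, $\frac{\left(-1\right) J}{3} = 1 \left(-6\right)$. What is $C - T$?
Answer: $-823$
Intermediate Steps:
$J = 18$ ($J = - 3 \cdot 1 \left(-6\right) = \left(-3\right) \left(-6\right) = 18$)
$K = 7$ ($K = \left(- \frac{1}{5}\right) \left(-35\right) = 7$)
$O{\left(E \right)} = 4$ ($O{\left(E \right)} = 4 - \sqrt{4 - 4} = 4 - \sqrt{0} = 4 - 0 = 4 + 0 = 4$)
$T = 67$ ($T = 7 \cdot 9 + 4 = 63 + 4 = 67$)
$C = -756$ ($C = \left(-42\right) 18 = -756$)
$C - T = -756 - 67 = -823$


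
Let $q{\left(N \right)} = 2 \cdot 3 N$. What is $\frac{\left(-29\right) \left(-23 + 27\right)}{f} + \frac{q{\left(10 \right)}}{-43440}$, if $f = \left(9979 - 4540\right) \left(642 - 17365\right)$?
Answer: $- \frac{90872413}{65852431428} \approx -0.0013799$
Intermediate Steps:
$q{\left(N \right)} = 6 N$
$f = -90956397$ ($f = 5439 \left(-16723\right) = -90956397$)
$\frac{\left(-29\right) \left(-23 + 27\right)}{f} + \frac{q{\left(10 \right)}}{-43440} = \frac{\left(-29\right) \left(-23 + 27\right)}{-90956397} + \frac{6 \cdot 10}{-43440} = \left(-29\right) 4 \left(- \frac{1}{90956397}\right) + 60 \left(- \frac{1}{43440}\right) = \left(-116\right) \left(- \frac{1}{90956397}\right) - \frac{1}{724} = \frac{116}{90956397} - \frac{1}{724} = - \frac{90872413}{65852431428}$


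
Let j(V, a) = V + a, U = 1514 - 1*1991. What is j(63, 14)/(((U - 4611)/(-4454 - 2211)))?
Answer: 513205/5088 ≈ 100.87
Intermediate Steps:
U = -477 (U = 1514 - 1991 = -477)
j(63, 14)/(((U - 4611)/(-4454 - 2211))) = (63 + 14)/(((-477 - 4611)/(-4454 - 2211))) = 77/((-5088/(-6665))) = 77/((-5088*(-1/6665))) = 77/(5088/6665) = 77*(6665/5088) = 513205/5088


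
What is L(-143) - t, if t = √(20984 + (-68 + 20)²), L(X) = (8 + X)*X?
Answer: 19305 - 2*√5822 ≈ 19152.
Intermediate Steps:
L(X) = X*(8 + X)
t = 2*√5822 (t = √(20984 + (-48)²) = √(20984 + 2304) = √23288 = 2*√5822 ≈ 152.60)
L(-143) - t = -143*(8 - 143) - 2*√5822 = -143*(-135) - 2*√5822 = 19305 - 2*√5822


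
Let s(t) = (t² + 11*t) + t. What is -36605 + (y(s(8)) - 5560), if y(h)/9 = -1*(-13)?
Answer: -42048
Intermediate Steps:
s(t) = t² + 12*t
y(h) = 117 (y(h) = 9*(-1*(-13)) = 9*13 = 117)
-36605 + (y(s(8)) - 5560) = -36605 + (117 - 5560) = -36605 - 5443 = -42048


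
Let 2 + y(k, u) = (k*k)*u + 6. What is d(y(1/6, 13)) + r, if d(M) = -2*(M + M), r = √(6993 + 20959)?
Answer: -157/9 + 4*√1747 ≈ 149.74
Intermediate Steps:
y(k, u) = 4 + u*k² (y(k, u) = -2 + ((k*k)*u + 6) = -2 + (k²*u + 6) = -2 + (u*k² + 6) = -2 + (6 + u*k²) = 4 + u*k²)
r = 4*√1747 (r = √27952 = 4*√1747 ≈ 167.19)
d(M) = -4*M
d(y(1/6, 13)) + r = -4*(4 + 13*(1/6)²) + 4*√1747 = -4*(4 + 13*(1*(⅙))²) + 4*√1747 = -4*(4 + 13*(⅙)²) + 4*√1747 = -4*(4 + 13*(1/36)) + 4*√1747 = -4*(4 + 13/36) + 4*√1747 = -4*157/36 + 4*√1747 = -157/9 + 4*√1747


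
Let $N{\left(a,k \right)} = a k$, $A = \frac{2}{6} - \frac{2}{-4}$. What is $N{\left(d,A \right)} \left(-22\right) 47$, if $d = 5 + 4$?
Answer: $-7755$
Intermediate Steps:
$d = 9$
$A = \frac{5}{6}$ ($A = 2 \cdot \frac{1}{6} - - \frac{1}{2} = \frac{1}{3} + \frac{1}{2} = \frac{5}{6} \approx 0.83333$)
$N{\left(d,A \right)} \left(-22\right) 47 = 9 \cdot \frac{5}{6} \left(-22\right) 47 = \frac{15}{2} \left(-22\right) 47 = \left(-165\right) 47 = -7755$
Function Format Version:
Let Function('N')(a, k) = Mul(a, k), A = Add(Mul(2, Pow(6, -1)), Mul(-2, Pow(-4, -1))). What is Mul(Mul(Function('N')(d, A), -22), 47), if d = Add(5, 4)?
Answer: -7755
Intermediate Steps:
d = 9
A = Rational(5, 6) (A = Add(Mul(2, Rational(1, 6)), Mul(-2, Rational(-1, 4))) = Add(Rational(1, 3), Rational(1, 2)) = Rational(5, 6) ≈ 0.83333)
Mul(Mul(Function('N')(d, A), -22), 47) = Mul(Mul(Mul(9, Rational(5, 6)), -22), 47) = Mul(Mul(Rational(15, 2), -22), 47) = Mul(-165, 47) = -7755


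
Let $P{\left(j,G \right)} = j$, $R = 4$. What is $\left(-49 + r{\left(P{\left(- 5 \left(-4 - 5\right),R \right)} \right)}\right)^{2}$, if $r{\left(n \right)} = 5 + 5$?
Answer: $1521$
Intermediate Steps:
$r{\left(n \right)} = 10$
$\left(-49 + r{\left(P{\left(- 5 \left(-4 - 5\right),R \right)} \right)}\right)^{2} = \left(-49 + 10\right)^{2} = \left(-39\right)^{2} = 1521$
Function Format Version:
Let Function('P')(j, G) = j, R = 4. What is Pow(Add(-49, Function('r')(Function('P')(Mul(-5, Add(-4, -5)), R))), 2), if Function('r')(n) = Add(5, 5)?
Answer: 1521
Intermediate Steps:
Function('r')(n) = 10
Pow(Add(-49, Function('r')(Function('P')(Mul(-5, Add(-4, -5)), R))), 2) = Pow(Add(-49, 10), 2) = Pow(-39, 2) = 1521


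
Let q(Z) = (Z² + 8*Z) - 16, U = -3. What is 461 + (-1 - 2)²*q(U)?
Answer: 182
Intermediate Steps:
q(Z) = -16 + Z² + 8*Z
461 + (-1 - 2)²*q(U) = 461 + (-1 - 2)²*(-16 + (-3)² + 8*(-3)) = 461 + (-3)²*(-16 + 9 - 24) = 461 + 9*(-31) = 461 - 279 = 182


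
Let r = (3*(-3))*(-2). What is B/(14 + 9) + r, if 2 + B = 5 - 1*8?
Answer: 409/23 ≈ 17.783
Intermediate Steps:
B = -5 (B = -2 + (5 - 1*8) = -2 + (5 - 8) = -2 - 3 = -5)
r = 18 (r = -9*(-2) = 18)
B/(14 + 9) + r = -5/(14 + 9) + 18 = -5/23 + 18 = 409/23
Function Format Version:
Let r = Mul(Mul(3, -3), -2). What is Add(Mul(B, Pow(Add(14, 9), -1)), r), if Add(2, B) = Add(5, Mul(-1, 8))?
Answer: Rational(409, 23) ≈ 17.783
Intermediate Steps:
B = -5 (B = Add(-2, Add(5, Mul(-1, 8))) = Add(-2, Add(5, -8)) = Add(-2, -3) = -5)
r = 18 (r = Mul(-9, -2) = 18)
Add(Mul(B, Pow(Add(14, 9), -1)), r) = Add(Mul(-5, Pow(Add(14, 9), -1)), 18) = Add(Mul(-5, Pow(23, -1)), 18) = Add(Mul(-5, Rational(1, 23)), 18) = Add(Rational(-5, 23), 18) = Rational(409, 23)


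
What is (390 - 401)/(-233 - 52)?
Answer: 11/285 ≈ 0.038597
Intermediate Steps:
(390 - 401)/(-233 - 52) = -11/(-285) = -11*(-1/285) = 11/285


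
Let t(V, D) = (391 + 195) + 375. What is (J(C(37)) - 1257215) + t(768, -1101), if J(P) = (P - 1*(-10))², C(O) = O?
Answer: -1254045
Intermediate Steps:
t(V, D) = 961 (t(V, D) = 586 + 375 = 961)
J(P) = (10 + P)² (J(P) = (P + 10)² = (10 + P)²)
(J(C(37)) - 1257215) + t(768, -1101) = ((10 + 37)² - 1257215) + 961 = (47² - 1257215) + 961 = (2209 - 1257215) + 961 = -1255006 + 961 = -1254045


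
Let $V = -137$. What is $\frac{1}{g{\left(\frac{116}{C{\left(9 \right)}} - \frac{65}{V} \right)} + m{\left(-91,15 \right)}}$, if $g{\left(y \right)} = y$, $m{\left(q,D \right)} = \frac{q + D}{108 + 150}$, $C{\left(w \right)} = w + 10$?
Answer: $\frac{335787}{2110469} \approx 0.15911$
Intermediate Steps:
$C{\left(w \right)} = 10 + w$
$m{\left(q,D \right)} = \frac{D}{258} + \frac{q}{258}$ ($m{\left(q,D \right)} = \frac{D + q}{258} = \left(D + q\right) \frac{1}{258} = \frac{D}{258} + \frac{q}{258}$)
$\frac{1}{g{\left(\frac{116}{C{\left(9 \right)}} - \frac{65}{V} \right)} + m{\left(-91,15 \right)}} = \frac{1}{\left(\frac{116}{10 + 9} - \frac{65}{-137}\right) + \left(\frac{1}{258} \cdot 15 + \frac{1}{258} \left(-91\right)\right)} = \frac{1}{\left(\frac{116}{19} - - \frac{65}{137}\right) + \left(\frac{5}{86} - \frac{91}{258}\right)} = \frac{1}{\left(116 \cdot \frac{1}{19} + \frac{65}{137}\right) - \frac{38}{129}} = \frac{1}{\left(\frac{116}{19} + \frac{65}{137}\right) - \frac{38}{129}} = \frac{1}{\frac{17127}{2603} - \frac{38}{129}} = \frac{1}{\frac{2110469}{335787}} = \frac{335787}{2110469}$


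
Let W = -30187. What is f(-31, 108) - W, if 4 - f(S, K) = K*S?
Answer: 33539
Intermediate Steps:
f(S, K) = 4 - K*S
f(-31, 108) - W = (4 - 1*108*(-31)) - 1*(-30187) = (4 + 3348) + 30187 = 3352 + 30187 = 33539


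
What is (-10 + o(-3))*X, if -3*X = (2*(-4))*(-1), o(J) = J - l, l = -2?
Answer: 88/3 ≈ 29.333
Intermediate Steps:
o(J) = 2 + J (o(J) = J - 1*(-2) = J + 2 = 2 + J)
X = -8/3 (X = -2*(-4)*(-1)/3 = -(-8)*(-1)/3 = -⅓*8 = -8/3 ≈ -2.6667)
(-10 + o(-3))*X = (-10 + (2 - 3))*(-8/3) = (-10 - 1)*(-8/3) = -11*(-8/3) = 88/3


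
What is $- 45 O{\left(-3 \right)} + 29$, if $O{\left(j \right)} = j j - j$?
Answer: $-511$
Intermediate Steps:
$O{\left(j \right)} = j^{2} - j$
$- 45 O{\left(-3 \right)} + 29 = - 45 \left(- 3 \left(-1 - 3\right)\right) + 29 = - 45 \left(\left(-3\right) \left(-4\right)\right) + 29 = \left(-45\right) 12 + 29 = -540 + 29 = -511$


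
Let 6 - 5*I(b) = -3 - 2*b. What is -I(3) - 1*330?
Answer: -333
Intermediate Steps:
I(b) = 9/5 + 2*b/5 (I(b) = 6/5 - (-3 - 2*b)/5 = 6/5 + (⅗ + 2*b/5) = 9/5 + 2*b/5)
-I(3) - 1*330 = -(9/5 + (⅖)*3) - 1*330 = -(9/5 + 6/5) - 330 = -1*3 - 330 = -3 - 330 = -333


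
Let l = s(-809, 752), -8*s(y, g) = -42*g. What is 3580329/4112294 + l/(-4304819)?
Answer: 15396432968739/17702681344786 ≈ 0.86972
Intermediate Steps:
s(y, g) = 21*g/4 (s(y, g) = -(-21)*g/4 = 21*g/4)
l = 3948 (l = (21/4)*752 = 3948)
3580329/4112294 + l/(-4304819) = 3580329/4112294 + 3948/(-4304819) = 3580329*(1/4112294) + 3948*(-1/4304819) = 3580329/4112294 - 3948/4304819 = 15396432968739/17702681344786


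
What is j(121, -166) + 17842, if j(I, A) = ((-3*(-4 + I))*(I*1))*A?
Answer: 7068028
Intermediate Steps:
j(I, A) = A*I*(12 - 3*I) (j(I, A) = ((12 - 3*I)*I)*A = (I*(12 - 3*I))*A = A*I*(12 - 3*I))
j(121, -166) + 17842 = 3*(-166)*121*(4 - 1*121) + 17842 = 3*(-166)*121*(4 - 121) + 17842 = 3*(-166)*121*(-117) + 17842 = 7050186 + 17842 = 7068028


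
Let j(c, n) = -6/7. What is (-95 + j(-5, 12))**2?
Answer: 450241/49 ≈ 9188.6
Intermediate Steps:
j(c, n) = -6/7 (j(c, n) = -6*1/7 = -6/7)
(-95 + j(-5, 12))**2 = (-95 - 6/7)**2 = (-671/7)**2 = 450241/49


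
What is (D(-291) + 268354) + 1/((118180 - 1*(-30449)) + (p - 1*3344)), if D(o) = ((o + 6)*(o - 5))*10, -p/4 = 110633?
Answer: 330524990637/297247 ≈ 1.1120e+6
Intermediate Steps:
p = -442532 (p = -4*110633 = -442532)
D(o) = 10*(-5 + o)*(6 + o) (D(o) = ((6 + o)*(-5 + o))*10 = ((-5 + o)*(6 + o))*10 = 10*(-5 + o)*(6 + o))
(D(-291) + 268354) + 1/((118180 - 1*(-30449)) + (p - 1*3344)) = ((-300 + 10*(-291) + 10*(-291)²) + 268354) + 1/((118180 - 1*(-30449)) + (-442532 - 1*3344)) = ((-300 - 2910 + 10*84681) + 268354) + 1/((118180 + 30449) + (-442532 - 3344)) = ((-300 - 2910 + 846810) + 268354) + 1/(148629 - 445876) = (843600 + 268354) + 1/(-297247) = 1111954 - 1/297247 = 330524990637/297247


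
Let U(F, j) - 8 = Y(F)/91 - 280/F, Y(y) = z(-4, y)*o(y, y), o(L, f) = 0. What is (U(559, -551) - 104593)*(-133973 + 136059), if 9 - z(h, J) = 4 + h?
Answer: -121954433370/559 ≈ -2.1817e+8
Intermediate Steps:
z(h, J) = 5 - h (z(h, J) = 9 - (4 + h) = 9 + (-4 - h) = 5 - h)
Y(y) = 0 (Y(y) = (5 - 1*(-4))*0 = (5 + 4)*0 = 9*0 = 0)
U(F, j) = 8 - 280/F (U(F, j) = 8 + (0/91 - 280/F) = 8 + (0*(1/91) - 280/F) = 8 + (0 - 280/F) = 8 - 280/F)
(U(559, -551) - 104593)*(-133973 + 136059) = ((8 - 280/559) - 104593)*(-133973 + 136059) = ((8 - 280*1/559) - 104593)*2086 = ((8 - 280/559) - 104593)*2086 = (4192/559 - 104593)*2086 = -58463295/559*2086 = -121954433370/559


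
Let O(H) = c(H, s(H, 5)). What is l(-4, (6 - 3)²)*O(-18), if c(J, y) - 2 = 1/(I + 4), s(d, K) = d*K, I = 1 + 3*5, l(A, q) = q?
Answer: 369/20 ≈ 18.450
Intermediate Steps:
I = 16 (I = 1 + 15 = 16)
s(d, K) = K*d
c(J, y) = 41/20 (c(J, y) = 2 + 1/(16 + 4) = 2 + 1/20 = 41/20)
O(H) = 41/20
l(-4, (6 - 3)²)*O(-18) = (6 - 3)²*(41/20) = 3²*(41/20) = 9*(41/20) = 369/20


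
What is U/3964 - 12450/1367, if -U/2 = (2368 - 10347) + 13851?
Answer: -16351462/1354697 ≈ -12.070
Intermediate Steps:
U = -11744 (U = -2*((2368 - 10347) + 13851) = -2*(-7979 + 13851) = -2*5872 = -11744)
U/3964 - 12450/1367 = -11744/3964 - 12450/1367 = -11744*1/3964 - 12450*1/1367 = -2936/991 - 12450/1367 = -16351462/1354697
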